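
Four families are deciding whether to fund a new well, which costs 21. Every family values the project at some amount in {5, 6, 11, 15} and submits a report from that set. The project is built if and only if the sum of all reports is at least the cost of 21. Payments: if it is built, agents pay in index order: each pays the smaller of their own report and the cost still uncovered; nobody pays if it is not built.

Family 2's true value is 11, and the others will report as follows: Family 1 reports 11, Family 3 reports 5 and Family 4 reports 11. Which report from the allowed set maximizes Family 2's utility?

5

Report 5: project built, pays 5, utility 11 - 5 = 6.
Report 6: project built, pays 6, utility 11 - 6 = 5.
Report 11: project built, pays 10, utility 11 - 10 = 1.
Report 15: project built, pays 10, utility 11 - 10 = 1.
The best choice is 5 with utility 6.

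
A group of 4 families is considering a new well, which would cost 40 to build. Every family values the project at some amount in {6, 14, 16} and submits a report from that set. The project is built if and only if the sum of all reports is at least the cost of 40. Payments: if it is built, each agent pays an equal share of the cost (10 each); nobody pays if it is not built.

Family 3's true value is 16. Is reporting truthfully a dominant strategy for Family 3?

Check each profile of the others' reports and compare truth against every alternative report.
Others report (6, 6, 14): truth gives 6, best alternative gives 6.
Others report (6, 6, 16): truth gives 6, best alternative gives 6.
Others report (6, 14, 6): truth gives 6, best alternative gives 6.
Others report (6, 14, 14): truth gives 6, best alternative gives 6.
Others report (6, 14, 16): truth gives 6, best alternative gives 6.
Others report (6, 16, 6): truth gives 6, best alternative gives 6.
(Remaining 21 profiles checked similarly; truth is weakly best in each.)
In every case the truthful report is at least as good as any alternative, so it is a dominant strategy.

Yes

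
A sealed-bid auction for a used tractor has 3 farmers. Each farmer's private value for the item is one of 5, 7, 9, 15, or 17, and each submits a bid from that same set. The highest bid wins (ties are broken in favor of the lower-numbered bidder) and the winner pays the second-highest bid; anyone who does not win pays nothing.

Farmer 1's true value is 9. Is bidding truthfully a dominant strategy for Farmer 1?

Yes

Check each profile of the others' bids and compare truth against every alternative bid.
Others bid (5, 5): truth gives 4, best alternative gives 4.
Others bid (5, 7): truth gives 2, best alternative gives 2.
Others bid (7, 5): truth gives 2, best alternative gives 2.
Others bid (7, 7): truth gives 2, best alternative gives 2.
Others bid (5, 9): truth gives 0, best alternative gives 0.
Others bid (5, 15): truth gives 0, best alternative gives 0.
(Remaining 19 profiles checked similarly; truth is weakly best in each.)
In every case the truthful bid is at least as good as any alternative, so it is a dominant strategy.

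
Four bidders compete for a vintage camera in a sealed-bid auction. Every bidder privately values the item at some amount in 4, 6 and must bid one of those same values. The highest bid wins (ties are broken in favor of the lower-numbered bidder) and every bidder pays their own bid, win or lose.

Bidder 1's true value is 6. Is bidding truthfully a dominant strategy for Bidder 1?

No

Consider the case where Bidder 2 bids 4, Bidder 3 bids 4 and Bidder 4 bids 4.
Truthful bid 6: wins, pays 6, utility 6 - 6 = 0.
Bid 4 instead: wins, pays 4, utility 6 - 4 = 2.
Since 2 > 0, bidding 4 is strictly better here, so truthful bidding is not dominant.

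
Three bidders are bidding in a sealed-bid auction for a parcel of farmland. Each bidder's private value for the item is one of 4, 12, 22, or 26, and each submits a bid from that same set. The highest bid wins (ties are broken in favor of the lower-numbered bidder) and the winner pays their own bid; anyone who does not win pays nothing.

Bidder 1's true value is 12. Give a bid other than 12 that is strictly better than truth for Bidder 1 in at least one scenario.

Suppose Bidder 2 bids 4 and Bidder 3 bids 4.
Bid 12: wins, pays 12, utility 12 - 12 = 0.
Bid 4: wins, pays 4, utility 12 - 4 = 8.
So bidding 4 beats truth here (8 > 0).

4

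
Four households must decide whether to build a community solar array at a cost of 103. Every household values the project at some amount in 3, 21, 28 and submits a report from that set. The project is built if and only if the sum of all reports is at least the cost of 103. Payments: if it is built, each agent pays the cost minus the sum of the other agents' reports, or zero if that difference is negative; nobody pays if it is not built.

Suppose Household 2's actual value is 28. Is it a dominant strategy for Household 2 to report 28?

Yes

Check each profile of the others' reports and compare truth against every alternative report.
Others report (21, 28, 28): truth gives 2, best alternative gives 0.
Others report (28, 21, 28): truth gives 2, best alternative gives 0.
Others report (28, 28, 21): truth gives 2, best alternative gives 0.
Others report (28, 28, 28): truth gives 9, best alternative gives 9.
Others report (3, 3, 3): truth gives 0, best alternative gives 0.
Others report (3, 3, 21): truth gives 0, best alternative gives 0.
(Remaining 21 profiles checked similarly; truth is weakly best in each.)
In every case the truthful report is at least as good as any alternative, so it is a dominant strategy.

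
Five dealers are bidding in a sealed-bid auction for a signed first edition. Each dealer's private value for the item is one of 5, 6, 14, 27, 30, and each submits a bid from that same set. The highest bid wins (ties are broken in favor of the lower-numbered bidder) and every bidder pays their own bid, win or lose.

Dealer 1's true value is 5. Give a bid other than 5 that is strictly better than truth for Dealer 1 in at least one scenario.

6

Suppose Dealer 2 bids 5, Dealer 3 bids 5, Dealer 4 bids 5 and Dealer 5 bids 6.
Bid 5: loses but pays 5, utility -5.
Bid 6: wins, pays 6, utility 5 - 6 = -1.
So bidding 6 beats truth here (-1 > -5).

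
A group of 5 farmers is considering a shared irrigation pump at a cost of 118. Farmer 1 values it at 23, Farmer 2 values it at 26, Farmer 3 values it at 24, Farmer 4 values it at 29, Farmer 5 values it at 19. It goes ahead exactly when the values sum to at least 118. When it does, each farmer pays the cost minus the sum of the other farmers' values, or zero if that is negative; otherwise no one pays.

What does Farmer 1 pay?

20

Total value 121 ≥ cost 118, so the project is built.
The other farmers' values sum to 98.
Cost minus that sum is 118 - 98 = 20.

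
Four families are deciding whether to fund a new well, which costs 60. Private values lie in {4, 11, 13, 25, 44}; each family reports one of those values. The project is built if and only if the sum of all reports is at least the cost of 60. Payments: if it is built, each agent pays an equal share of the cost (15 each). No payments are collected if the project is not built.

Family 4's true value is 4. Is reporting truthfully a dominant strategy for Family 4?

Check each profile of the others' reports and compare truth against every alternative report.
Others report (4, 4, 44): truth gives 0, best alternative gives -11.
Others report (4, 25, 25): truth gives 0, best alternative gives -11.
Others report (4, 44, 4): truth gives 0, best alternative gives -11.
Others report (11, 13, 25): truth gives 0, best alternative gives -11.
Others report (11, 25, 13): truth gives 0, best alternative gives -11.
Others report (13, 11, 25): truth gives 0, best alternative gives -11.
(Remaining 119 profiles checked similarly; truth is weakly best in each.)
In every case the truthful report is at least as good as any alternative, so it is a dominant strategy.

Yes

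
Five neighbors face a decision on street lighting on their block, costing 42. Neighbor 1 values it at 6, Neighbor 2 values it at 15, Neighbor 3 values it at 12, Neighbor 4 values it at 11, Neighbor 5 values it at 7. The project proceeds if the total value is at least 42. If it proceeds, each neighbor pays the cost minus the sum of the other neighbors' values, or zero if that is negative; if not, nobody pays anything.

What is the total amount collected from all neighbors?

11

Total value 51 ≥ cost 42, so it is built.
Neighbor 1: others sum to 45; max(0, 42 - 45) = 0.
Neighbor 2: others sum to 36; max(0, 42 - 36) = 6.
Neighbor 3: others sum to 39; max(0, 42 - 39) = 3.
Neighbor 4: others sum to 40; max(0, 42 - 40) = 2.
Neighbor 5: others sum to 44; max(0, 42 - 44) = 0.
Total collected = 0 + 6 + 3 + 2 + 0 = 11.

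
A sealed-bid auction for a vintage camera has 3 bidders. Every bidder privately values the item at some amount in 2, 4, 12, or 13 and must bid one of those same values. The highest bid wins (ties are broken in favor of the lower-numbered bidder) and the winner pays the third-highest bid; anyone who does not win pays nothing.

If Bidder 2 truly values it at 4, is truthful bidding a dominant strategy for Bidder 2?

Consider the case where Bidder 1 bids 2 and Bidder 3 bids 12.
Truthful bid 4: loses, pays 0, utility 0.
Bid 12 instead: wins, pays 2, utility 4 - 2 = 2.
Since 2 > 0, bidding 12 is strictly better here, so truthful bidding is not dominant.

No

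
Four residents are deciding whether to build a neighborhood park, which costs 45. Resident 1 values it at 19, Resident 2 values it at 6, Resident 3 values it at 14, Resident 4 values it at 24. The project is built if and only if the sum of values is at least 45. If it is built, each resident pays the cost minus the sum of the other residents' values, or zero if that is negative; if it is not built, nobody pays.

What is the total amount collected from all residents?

Total value 63 ≥ cost 45, so it is built.
Resident 1: others sum to 44; max(0, 45 - 44) = 1.
Resident 2: others sum to 57; max(0, 45 - 57) = 0.
Resident 3: others sum to 49; max(0, 45 - 49) = 0.
Resident 4: others sum to 39; max(0, 45 - 39) = 6.
Total collected = 1 + 0 + 0 + 6 = 7.

7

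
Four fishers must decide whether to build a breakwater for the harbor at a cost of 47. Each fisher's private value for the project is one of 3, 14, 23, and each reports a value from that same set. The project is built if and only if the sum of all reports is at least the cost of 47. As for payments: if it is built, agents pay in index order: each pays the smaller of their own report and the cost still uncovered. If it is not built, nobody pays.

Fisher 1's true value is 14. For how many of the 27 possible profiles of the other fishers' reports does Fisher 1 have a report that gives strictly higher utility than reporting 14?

Others report (3, 23, 23): truth gives 0; report 3 gives 11 > 0. Violating.
Others report (14, 14, 23): truth gives 0; report 3 gives 11 > 0. Violating.
Others report (14, 23, 14): truth gives 0; report 3 gives 11 > 0. Violating.
Others report (14, 23, 23): truth gives 0; report 3 gives 11 > 0. Violating.
Others report (3, 3, 3): truth gives 0; no alternative beats it.
Others report (3, 3, 14): truth gives 0; no alternative beats it.
(Checking all 27 profiles: 10 have a profitable deviation, 17 do not.)

10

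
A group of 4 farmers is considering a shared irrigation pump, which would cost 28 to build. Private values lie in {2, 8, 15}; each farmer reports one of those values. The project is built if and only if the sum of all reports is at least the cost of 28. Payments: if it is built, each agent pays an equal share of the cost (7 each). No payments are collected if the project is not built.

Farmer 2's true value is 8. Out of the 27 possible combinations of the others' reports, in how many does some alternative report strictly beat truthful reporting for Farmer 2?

Others report (2, 2, 15): truth gives 0; report 15 gives 1 > 0. Violating.
Others report (2, 8, 8): truth gives 0; report 15 gives 1 > 0. Violating.
Others report (2, 15, 2): truth gives 0; report 15 gives 1 > 0. Violating.
Others report (8, 2, 8): truth gives 0; report 15 gives 1 > 0. Violating.
Others report (2, 2, 2): truth gives 0; no alternative beats it.
Others report (2, 2, 8): truth gives 0; no alternative beats it.
(Checking all 27 profiles: 6 have a profitable deviation, 21 do not.)

6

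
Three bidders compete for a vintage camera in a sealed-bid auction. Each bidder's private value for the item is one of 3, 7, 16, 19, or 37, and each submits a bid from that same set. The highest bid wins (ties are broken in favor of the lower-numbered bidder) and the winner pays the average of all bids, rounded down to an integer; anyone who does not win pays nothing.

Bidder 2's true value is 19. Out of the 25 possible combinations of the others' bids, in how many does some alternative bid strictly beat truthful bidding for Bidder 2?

6

Others bid (3, 3): truth gives 11; bid 7 gives 15 > 11. Violating.
Others bid (3, 7): truth gives 10; bid 7 gives 14 > 10. Violating.
Others bid (3, 16): truth gives 7; bid 16 gives 8 > 7. Violating.
Others bid (7, 3): truth gives 10; bid 16 gives 11 > 10. Violating.
Others bid (3, 19): truth gives 6; no alternative beats it.
Others bid (3, 37): truth gives 0; no alternative beats it.
(Checking all 25 profiles: 6 have a profitable deviation, 19 do not.)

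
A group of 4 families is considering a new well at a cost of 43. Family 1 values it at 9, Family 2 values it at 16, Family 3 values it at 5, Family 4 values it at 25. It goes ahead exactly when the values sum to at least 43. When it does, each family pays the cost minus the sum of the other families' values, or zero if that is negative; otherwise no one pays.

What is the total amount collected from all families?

Total value 55 ≥ cost 43, so it is built.
Family 1: others sum to 46; max(0, 43 - 46) = 0.
Family 2: others sum to 39; max(0, 43 - 39) = 4.
Family 3: others sum to 50; max(0, 43 - 50) = 0.
Family 4: others sum to 30; max(0, 43 - 30) = 13.
Total collected = 0 + 4 + 0 + 13 = 17.

17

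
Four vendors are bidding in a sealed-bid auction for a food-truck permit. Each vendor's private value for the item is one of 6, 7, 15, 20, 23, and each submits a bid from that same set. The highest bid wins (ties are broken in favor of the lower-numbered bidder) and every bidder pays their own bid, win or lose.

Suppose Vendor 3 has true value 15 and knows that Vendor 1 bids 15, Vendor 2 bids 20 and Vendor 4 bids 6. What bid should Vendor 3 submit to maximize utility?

Bid 6: loses but pays 6, utility -6.
Bid 7: loses but pays 7, utility -7.
Bid 15: loses but pays 15, utility -15.
Bid 20: loses but pays 20, utility -20.
Bid 23: wins, pays 23, utility 15 - 23 = -8.
The best choice is 6 with utility -6.

6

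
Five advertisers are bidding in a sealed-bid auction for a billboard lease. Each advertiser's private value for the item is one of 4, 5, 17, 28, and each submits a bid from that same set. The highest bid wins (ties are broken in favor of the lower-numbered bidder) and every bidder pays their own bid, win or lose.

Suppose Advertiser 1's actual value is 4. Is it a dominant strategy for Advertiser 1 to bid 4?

No

Consider the case where Advertiser 2 bids 4, Advertiser 3 bids 4, Advertiser 4 bids 4 and Advertiser 5 bids 5.
Truthful bid 4: loses but pays 4, utility -4.
Bid 5 instead: wins, pays 5, utility 4 - 5 = -1.
Since -1 > -4, bidding 5 is strictly better here, so truthful bidding is not dominant.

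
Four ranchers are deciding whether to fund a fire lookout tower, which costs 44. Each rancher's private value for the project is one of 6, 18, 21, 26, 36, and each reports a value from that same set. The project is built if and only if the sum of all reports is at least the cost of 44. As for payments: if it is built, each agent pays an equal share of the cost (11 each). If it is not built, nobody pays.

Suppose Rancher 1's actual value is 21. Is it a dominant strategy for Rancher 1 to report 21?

Consider the case where Rancher 2 reports 6, Rancher 3 reports 6 and Rancher 4 reports 6.
Truthful report 21: project not built, utility 0.
Report 26 instead: project built, pays 11, utility 21 - 11 = 10.
Since 10 > 0, reporting 26 is strictly better here, so truthful reporting is not dominant.

No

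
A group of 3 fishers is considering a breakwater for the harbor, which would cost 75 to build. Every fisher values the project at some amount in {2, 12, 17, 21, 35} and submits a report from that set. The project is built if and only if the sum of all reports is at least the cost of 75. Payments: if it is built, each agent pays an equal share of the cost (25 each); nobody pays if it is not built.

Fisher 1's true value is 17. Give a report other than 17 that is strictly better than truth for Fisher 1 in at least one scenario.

Suppose Fisher 2 reports 35 and Fisher 3 reports 35.
Report 17: project built, pays 25, utility 17 - 25 = -8.
Report 2: project not built, utility 0.
So reporting 2 beats truth here (0 > -8).

2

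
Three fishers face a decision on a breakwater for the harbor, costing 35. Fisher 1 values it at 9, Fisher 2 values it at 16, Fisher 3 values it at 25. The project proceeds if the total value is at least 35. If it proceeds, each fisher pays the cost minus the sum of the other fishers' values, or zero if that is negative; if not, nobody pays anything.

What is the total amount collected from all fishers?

11

Total value 50 ≥ cost 35, so it is built.
Fisher 1: others sum to 41; max(0, 35 - 41) = 0.
Fisher 2: others sum to 34; max(0, 35 - 34) = 1.
Fisher 3: others sum to 25; max(0, 35 - 25) = 10.
Total collected = 0 + 1 + 10 = 11.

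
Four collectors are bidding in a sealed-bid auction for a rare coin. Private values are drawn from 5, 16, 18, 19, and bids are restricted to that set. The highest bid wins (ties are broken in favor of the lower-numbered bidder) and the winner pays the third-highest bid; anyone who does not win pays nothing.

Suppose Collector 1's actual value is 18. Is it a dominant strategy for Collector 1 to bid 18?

No

Consider the case where Collector 2 bids 5, Collector 3 bids 5 and Collector 4 bids 19.
Truthful bid 18: loses, pays 0, utility 0.
Bid 19 instead: wins, pays 5, utility 18 - 5 = 13.
Since 13 > 0, bidding 19 is strictly better here, so truthful bidding is not dominant.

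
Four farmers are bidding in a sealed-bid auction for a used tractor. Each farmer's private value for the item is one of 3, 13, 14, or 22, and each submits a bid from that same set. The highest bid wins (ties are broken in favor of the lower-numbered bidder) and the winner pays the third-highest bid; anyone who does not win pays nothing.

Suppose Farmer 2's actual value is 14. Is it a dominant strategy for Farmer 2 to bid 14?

No

Consider the case where Farmer 1 bids 3, Farmer 3 bids 3 and Farmer 4 bids 22.
Truthful bid 14: loses, pays 0, utility 0.
Bid 22 instead: wins, pays 3, utility 14 - 3 = 11.
Since 11 > 0, bidding 22 is strictly better here, so truthful bidding is not dominant.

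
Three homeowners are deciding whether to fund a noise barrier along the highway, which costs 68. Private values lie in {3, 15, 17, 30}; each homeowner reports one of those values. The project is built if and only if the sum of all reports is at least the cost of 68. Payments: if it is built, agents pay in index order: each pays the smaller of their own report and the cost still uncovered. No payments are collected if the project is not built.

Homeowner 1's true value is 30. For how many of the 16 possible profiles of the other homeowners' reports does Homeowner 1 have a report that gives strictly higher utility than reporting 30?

Others report (30, 30): truth gives 0; report 15 gives 15 > 0. Violating.
Others report (3, 3): truth gives 0; no alternative beats it.
Others report (3, 15): truth gives 0; no alternative beats it.
(Checking all 16 profiles: 1 has a profitable deviation, 15 do not.)

1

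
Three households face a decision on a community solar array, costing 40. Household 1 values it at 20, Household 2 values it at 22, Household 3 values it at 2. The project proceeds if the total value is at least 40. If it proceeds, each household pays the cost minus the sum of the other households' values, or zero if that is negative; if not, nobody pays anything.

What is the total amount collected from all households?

34

Total value 44 ≥ cost 40, so it is built.
Household 1: others sum to 24; max(0, 40 - 24) = 16.
Household 2: others sum to 22; max(0, 40 - 22) = 18.
Household 3: others sum to 42; max(0, 40 - 42) = 0.
Total collected = 16 + 18 + 0 = 34.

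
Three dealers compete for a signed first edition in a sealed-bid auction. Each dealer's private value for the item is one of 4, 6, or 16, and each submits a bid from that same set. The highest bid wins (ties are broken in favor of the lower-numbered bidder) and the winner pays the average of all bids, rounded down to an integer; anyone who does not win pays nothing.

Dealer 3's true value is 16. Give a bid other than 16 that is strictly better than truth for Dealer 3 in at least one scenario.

6

Suppose Dealer 1 bids 4 and Dealer 2 bids 4.
Bid 16: wins, pays 8, utility 16 - 8 = 8.
Bid 6: wins, pays 4, utility 16 - 4 = 12.
So bidding 6 beats truth here (12 > 8).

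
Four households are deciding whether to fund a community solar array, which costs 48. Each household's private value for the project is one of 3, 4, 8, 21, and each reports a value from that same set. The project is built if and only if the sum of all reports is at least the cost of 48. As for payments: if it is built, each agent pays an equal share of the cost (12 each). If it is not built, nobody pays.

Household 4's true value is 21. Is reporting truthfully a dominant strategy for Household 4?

Check each profile of the others' reports and compare truth against every alternative report.
Others report (3, 3, 21): truth gives 9, best alternative gives 0.
Others report (3, 4, 21): truth gives 9, best alternative gives 0.
Others report (3, 8, 21): truth gives 9, best alternative gives 0.
Others report (3, 21, 3): truth gives 9, best alternative gives 0.
Others report (3, 21, 4): truth gives 9, best alternative gives 0.
Others report (3, 21, 8): truth gives 9, best alternative gives 0.
(Remaining 58 profiles checked similarly; truth is weakly best in each.)
In every case the truthful report is at least as good as any alternative, so it is a dominant strategy.

Yes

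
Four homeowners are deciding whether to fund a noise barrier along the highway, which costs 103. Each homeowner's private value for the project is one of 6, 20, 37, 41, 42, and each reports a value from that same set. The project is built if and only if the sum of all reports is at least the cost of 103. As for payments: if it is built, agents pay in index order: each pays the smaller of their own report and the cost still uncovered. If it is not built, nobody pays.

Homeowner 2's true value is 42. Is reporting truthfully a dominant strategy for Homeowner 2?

Consider the case where Homeowner 1 reports 6, Homeowner 3 reports 20 and Homeowner 4 reports 37.
Truthful report 42: project built, pays 42, utility 42 - 42 = 0.
Report 41 instead: project built, pays 41, utility 42 - 41 = 1.
Since 1 > 0, reporting 41 is strictly better here, so truthful reporting is not dominant.

No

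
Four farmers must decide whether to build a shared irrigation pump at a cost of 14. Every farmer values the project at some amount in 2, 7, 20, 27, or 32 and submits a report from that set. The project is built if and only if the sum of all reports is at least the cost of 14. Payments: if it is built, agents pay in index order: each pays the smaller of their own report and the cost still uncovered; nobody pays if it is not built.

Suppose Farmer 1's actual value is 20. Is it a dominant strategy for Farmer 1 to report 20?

Consider the case where Farmer 2 reports 2, Farmer 3 reports 2 and Farmer 4 reports 7.
Truthful report 20: project built, pays 14, utility 20 - 14 = 6.
Report 7 instead: project built, pays 7, utility 20 - 7 = 13.
Since 13 > 6, reporting 7 is strictly better here, so truthful reporting is not dominant.

No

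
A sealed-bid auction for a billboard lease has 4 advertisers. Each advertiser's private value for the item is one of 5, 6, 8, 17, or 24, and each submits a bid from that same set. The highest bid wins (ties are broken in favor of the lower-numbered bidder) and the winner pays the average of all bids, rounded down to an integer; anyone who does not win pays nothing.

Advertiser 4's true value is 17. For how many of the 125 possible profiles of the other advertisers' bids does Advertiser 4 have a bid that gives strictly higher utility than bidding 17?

Others bid (5, 5, 5): truth gives 9; bid 6 gives 12 > 9. Violating.
Others bid (5, 5, 6): truth gives 9; bid 8 gives 11 > 9. Violating.
Others bid (5, 5, 17): truth gives 0; bid 24 gives 5 > 0. Violating.
Others bid (5, 6, 5): truth gives 9; bid 8 gives 11 > 9. Violating.
Others bid (5, 5, 8): truth gives 9; no alternative beats it.
Others bid (5, 5, 24): truth gives 0; no alternative beats it.
(Checking all 125 profiles: 44 have a profitable deviation, 81 do not.)

44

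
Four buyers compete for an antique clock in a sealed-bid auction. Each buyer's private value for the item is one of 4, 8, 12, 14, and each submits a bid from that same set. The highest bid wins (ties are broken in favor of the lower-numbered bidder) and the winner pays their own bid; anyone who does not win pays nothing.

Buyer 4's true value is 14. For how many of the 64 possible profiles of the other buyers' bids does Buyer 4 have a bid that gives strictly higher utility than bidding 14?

8

Others bid (4, 4, 4): truth gives 0; bid 8 gives 6 > 0. Violating.
Others bid (4, 4, 8): truth gives 0; bid 12 gives 2 > 0. Violating.
Others bid (4, 8, 4): truth gives 0; bid 12 gives 2 > 0. Violating.
Others bid (4, 8, 8): truth gives 0; bid 12 gives 2 > 0. Violating.
Others bid (4, 4, 12): truth gives 0; no alternative beats it.
Others bid (4, 4, 14): truth gives 0; no alternative beats it.
(Checking all 64 profiles: 8 have a profitable deviation, 56 do not.)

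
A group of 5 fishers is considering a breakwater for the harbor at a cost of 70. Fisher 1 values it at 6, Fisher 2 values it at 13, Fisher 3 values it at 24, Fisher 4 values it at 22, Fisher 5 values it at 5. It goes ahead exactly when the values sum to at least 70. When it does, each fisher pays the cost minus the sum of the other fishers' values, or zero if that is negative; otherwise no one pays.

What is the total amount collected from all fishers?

Total value 70 ≥ cost 70, so it is built.
Fisher 1: others sum to 64; max(0, 70 - 64) = 6.
Fisher 2: others sum to 57; max(0, 70 - 57) = 13.
Fisher 3: others sum to 46; max(0, 70 - 46) = 24.
Fisher 4: others sum to 48; max(0, 70 - 48) = 22.
Fisher 5: others sum to 65; max(0, 70 - 65) = 5.
Total collected = 6 + 13 + 24 + 22 + 5 = 70.

70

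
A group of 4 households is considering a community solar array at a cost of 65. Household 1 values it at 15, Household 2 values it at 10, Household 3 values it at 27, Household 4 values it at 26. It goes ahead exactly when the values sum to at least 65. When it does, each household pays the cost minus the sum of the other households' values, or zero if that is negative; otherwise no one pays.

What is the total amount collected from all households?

Total value 78 ≥ cost 65, so it is built.
Household 1: others sum to 63; max(0, 65 - 63) = 2.
Household 2: others sum to 68; max(0, 65 - 68) = 0.
Household 3: others sum to 51; max(0, 65 - 51) = 14.
Household 4: others sum to 52; max(0, 65 - 52) = 13.
Total collected = 2 + 0 + 14 + 13 = 29.

29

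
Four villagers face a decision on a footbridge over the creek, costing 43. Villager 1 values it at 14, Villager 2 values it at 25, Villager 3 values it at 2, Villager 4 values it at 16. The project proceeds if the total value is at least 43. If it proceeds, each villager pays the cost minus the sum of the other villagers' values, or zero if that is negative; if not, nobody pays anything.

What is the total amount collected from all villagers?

13

Total value 57 ≥ cost 43, so it is built.
Villager 1: others sum to 43; max(0, 43 - 43) = 0.
Villager 2: others sum to 32; max(0, 43 - 32) = 11.
Villager 3: others sum to 55; max(0, 43 - 55) = 0.
Villager 4: others sum to 41; max(0, 43 - 41) = 2.
Total collected = 0 + 11 + 0 + 2 = 13.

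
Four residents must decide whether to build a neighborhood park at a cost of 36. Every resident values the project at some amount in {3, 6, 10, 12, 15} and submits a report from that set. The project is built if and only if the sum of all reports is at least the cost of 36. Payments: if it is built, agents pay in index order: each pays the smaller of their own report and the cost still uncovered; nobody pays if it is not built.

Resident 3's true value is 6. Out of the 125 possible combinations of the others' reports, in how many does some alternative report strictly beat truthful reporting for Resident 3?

35

Others report (3, 15, 15): truth gives 0; report 3 gives 3 > 0. Violating.
Others report (6, 12, 15): truth gives 0; report 3 gives 3 > 0. Violating.
Others report (6, 15, 12): truth gives 0; report 3 gives 3 > 0. Violating.
Others report (6, 15, 15): truth gives 0; report 3 gives 3 > 0. Violating.
Others report (3, 3, 3): truth gives 0; no alternative beats it.
Others report (3, 3, 6): truth gives 0; no alternative beats it.
(Checking all 125 profiles: 35 have a profitable deviation, 90 do not.)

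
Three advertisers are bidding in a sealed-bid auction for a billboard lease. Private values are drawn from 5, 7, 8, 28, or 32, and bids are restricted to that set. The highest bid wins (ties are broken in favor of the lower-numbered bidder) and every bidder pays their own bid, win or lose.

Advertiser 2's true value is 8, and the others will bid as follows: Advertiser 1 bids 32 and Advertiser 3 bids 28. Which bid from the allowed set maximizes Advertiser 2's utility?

Bid 5: loses but pays 5, utility -5.
Bid 7: loses but pays 7, utility -7.
Bid 8: loses but pays 8, utility -8.
Bid 28: loses but pays 28, utility -28.
Bid 32: loses but pays 32, utility -32.
The best choice is 5 with utility -5.

5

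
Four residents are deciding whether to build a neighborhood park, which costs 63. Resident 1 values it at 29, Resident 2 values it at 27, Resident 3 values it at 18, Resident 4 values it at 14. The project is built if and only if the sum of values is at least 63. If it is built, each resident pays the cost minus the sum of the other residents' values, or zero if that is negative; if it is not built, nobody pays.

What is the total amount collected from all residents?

Total value 88 ≥ cost 63, so it is built.
Resident 1: others sum to 59; max(0, 63 - 59) = 4.
Resident 2: others sum to 61; max(0, 63 - 61) = 2.
Resident 3: others sum to 70; max(0, 63 - 70) = 0.
Resident 4: others sum to 74; max(0, 63 - 74) = 0.
Total collected = 4 + 2 + 0 + 0 = 6.

6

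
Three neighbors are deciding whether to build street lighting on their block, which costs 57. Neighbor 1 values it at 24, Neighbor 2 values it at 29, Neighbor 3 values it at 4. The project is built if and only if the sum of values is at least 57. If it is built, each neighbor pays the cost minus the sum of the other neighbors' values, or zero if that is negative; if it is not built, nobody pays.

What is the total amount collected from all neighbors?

57

Total value 57 ≥ cost 57, so it is built.
Neighbor 1: others sum to 33; max(0, 57 - 33) = 24.
Neighbor 2: others sum to 28; max(0, 57 - 28) = 29.
Neighbor 3: others sum to 53; max(0, 57 - 53) = 4.
Total collected = 24 + 29 + 4 = 57.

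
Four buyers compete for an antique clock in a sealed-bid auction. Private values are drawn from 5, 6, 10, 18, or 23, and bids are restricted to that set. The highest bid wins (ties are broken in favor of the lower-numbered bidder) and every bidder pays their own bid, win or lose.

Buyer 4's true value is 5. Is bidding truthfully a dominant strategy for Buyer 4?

No

Consider the case where Buyer 1 bids 5, Buyer 2 bids 5 and Buyer 3 bids 5.
Truthful bid 5: loses but pays 5, utility -5.
Bid 6 instead: wins, pays 6, utility 5 - 6 = -1.
Since -1 > -5, bidding 6 is strictly better here, so truthful bidding is not dominant.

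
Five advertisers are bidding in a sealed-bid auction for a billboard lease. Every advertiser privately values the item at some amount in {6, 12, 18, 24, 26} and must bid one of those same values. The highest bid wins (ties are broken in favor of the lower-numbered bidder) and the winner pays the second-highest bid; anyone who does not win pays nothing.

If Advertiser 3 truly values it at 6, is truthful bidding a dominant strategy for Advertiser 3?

Check each profile of the others' bids and compare truth against every alternative bid.
Others bid (6, 6, 6, 12): truth gives 0, best alternative gives -6.
Others bid (6, 6, 12, 6): truth gives 0, best alternative gives -6.
Others bid (6, 6, 12, 12): truth gives 0, best alternative gives -6.
Others bid (6, 6, 6, 6): truth gives 0, best alternative gives 0.
Others bid (6, 6, 6, 18): truth gives 0, best alternative gives 0.
Others bid (6, 6, 6, 24): truth gives 0, best alternative gives 0.
(Remaining 619 profiles checked similarly; truth is weakly best in each.)
In every case the truthful bid is at least as good as any alternative, so it is a dominant strategy.

Yes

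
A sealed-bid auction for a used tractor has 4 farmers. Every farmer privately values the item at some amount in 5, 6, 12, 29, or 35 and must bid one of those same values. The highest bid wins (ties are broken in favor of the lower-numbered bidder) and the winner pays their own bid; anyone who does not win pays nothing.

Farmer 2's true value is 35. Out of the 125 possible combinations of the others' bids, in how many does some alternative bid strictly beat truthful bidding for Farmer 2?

Others bid (5, 5, 5): truth gives 0; bid 6 gives 29 > 0. Violating.
Others bid (5, 5, 6): truth gives 0; bid 6 gives 29 > 0. Violating.
Others bid (5, 5, 12): truth gives 0; bid 12 gives 23 > 0. Violating.
Others bid (5, 5, 29): truth gives 0; bid 29 gives 6 > 0. Violating.
Others bid (5, 5, 35): truth gives 0; no alternative beats it.
Others bid (5, 6, 35): truth gives 0; no alternative beats it.
(Checking all 125 profiles: 48 have a profitable deviation, 77 do not.)

48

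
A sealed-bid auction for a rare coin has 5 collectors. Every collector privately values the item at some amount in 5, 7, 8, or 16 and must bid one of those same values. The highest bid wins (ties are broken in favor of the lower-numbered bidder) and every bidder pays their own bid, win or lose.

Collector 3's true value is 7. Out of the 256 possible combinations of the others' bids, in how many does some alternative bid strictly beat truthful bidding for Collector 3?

252

Others bid (5, 5, 5, 8): truth gives -7; bid 8 gives -1 > -7. Violating.
Others bid (5, 5, 5, 16): truth gives -7; bid 5 gives -5 > -7. Violating.
Others bid (5, 5, 7, 8): truth gives -7; bid 8 gives -1 > -7. Violating.
Others bid (5, 5, 7, 16): truth gives -7; bid 5 gives -5 > -7. Violating.
Others bid (5, 5, 5, 5): truth gives 0; no alternative beats it.
Others bid (5, 5, 5, 7): truth gives 0; no alternative beats it.
(Checking all 256 profiles: 252 have a profitable deviation, 4 do not.)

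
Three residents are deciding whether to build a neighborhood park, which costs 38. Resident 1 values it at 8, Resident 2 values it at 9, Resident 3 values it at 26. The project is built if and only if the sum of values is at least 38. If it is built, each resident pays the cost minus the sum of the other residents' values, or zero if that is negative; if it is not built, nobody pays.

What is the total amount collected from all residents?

28

Total value 43 ≥ cost 38, so it is built.
Resident 1: others sum to 35; max(0, 38 - 35) = 3.
Resident 2: others sum to 34; max(0, 38 - 34) = 4.
Resident 3: others sum to 17; max(0, 38 - 17) = 21.
Total collected = 3 + 4 + 21 = 28.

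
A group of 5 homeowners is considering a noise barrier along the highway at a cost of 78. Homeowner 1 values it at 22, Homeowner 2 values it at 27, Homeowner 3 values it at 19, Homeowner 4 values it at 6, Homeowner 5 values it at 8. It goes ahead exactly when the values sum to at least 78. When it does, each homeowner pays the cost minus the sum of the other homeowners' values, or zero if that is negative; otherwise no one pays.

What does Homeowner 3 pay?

Total value 82 ≥ cost 78, so the project is built.
The other homeowners' values sum to 63.
Cost minus that sum is 78 - 63 = 15.

15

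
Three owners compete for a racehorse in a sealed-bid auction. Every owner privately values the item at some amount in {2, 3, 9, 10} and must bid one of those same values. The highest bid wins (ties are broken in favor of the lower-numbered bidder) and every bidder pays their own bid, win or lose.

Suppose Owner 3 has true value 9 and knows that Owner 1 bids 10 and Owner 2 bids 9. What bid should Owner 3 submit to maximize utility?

2

Bid 2: loses but pays 2, utility -2.
Bid 3: loses but pays 3, utility -3.
Bid 9: loses but pays 9, utility -9.
Bid 10: loses but pays 10, utility -10.
The best choice is 2 with utility -2.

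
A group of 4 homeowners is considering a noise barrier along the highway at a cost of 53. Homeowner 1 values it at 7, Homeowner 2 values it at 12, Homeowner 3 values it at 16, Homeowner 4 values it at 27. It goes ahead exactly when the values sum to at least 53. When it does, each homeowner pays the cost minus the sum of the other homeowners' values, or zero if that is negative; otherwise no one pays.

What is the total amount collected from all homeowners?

Total value 62 ≥ cost 53, so it is built.
Homeowner 1: others sum to 55; max(0, 53 - 55) = 0.
Homeowner 2: others sum to 50; max(0, 53 - 50) = 3.
Homeowner 3: others sum to 46; max(0, 53 - 46) = 7.
Homeowner 4: others sum to 35; max(0, 53 - 35) = 18.
Total collected = 0 + 3 + 7 + 18 = 28.

28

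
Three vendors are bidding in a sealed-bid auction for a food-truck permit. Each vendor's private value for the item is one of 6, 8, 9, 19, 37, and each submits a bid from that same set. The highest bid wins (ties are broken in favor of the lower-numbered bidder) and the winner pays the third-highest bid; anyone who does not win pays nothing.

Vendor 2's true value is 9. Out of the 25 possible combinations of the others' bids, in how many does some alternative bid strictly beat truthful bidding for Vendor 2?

Others bid (6, 19): truth gives 0; bid 19 gives 3 > 0. Violating.
Others bid (6, 37): truth gives 0; bid 37 gives 3 > 0. Violating.
Others bid (8, 19): truth gives 0; bid 19 gives 1 > 0. Violating.
Others bid (8, 37): truth gives 0; bid 37 gives 1 > 0. Violating.
Others bid (6, 6): truth gives 3; no alternative beats it.
Others bid (6, 8): truth gives 3; no alternative beats it.
(Checking all 25 profiles: 8 have a profitable deviation, 17 do not.)

8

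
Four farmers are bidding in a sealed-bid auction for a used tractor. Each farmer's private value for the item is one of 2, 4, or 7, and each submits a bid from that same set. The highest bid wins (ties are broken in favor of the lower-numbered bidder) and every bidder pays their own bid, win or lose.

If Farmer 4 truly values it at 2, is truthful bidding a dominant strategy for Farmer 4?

Yes

Check each profile of the others' bids and compare truth against every alternative bid.
Others bid (2, 2, 4): truth gives -2, best alternative gives -4.
Others bid (2, 2, 7): truth gives -2, best alternative gives -4.
Others bid (2, 4, 2): truth gives -2, best alternative gives -4.
Others bid (2, 4, 4): truth gives -2, best alternative gives -4.
Others bid (2, 4, 7): truth gives -2, best alternative gives -4.
Others bid (2, 7, 2): truth gives -2, best alternative gives -4.
(Remaining 21 profiles checked similarly; truth is weakly best in each.)
In every case the truthful bid is at least as good as any alternative, so it is a dominant strategy.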